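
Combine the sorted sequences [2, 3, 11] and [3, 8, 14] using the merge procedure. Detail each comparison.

Merging process:

Compare 2 vs 3: take 2 from left. Merged: [2]
Compare 3 vs 3: take 3 from left. Merged: [2, 3]
Compare 11 vs 3: take 3 from right. Merged: [2, 3, 3]
Compare 11 vs 8: take 8 from right. Merged: [2, 3, 3, 8]
Compare 11 vs 14: take 11 from left. Merged: [2, 3, 3, 8, 11]
Append remaining from right: [14]. Merged: [2, 3, 3, 8, 11, 14]

Final merged array: [2, 3, 3, 8, 11, 14]
Total comparisons: 5

The merged array is [2, 3, 3, 8, 11, 14], requiring 5 comparisons. The merge step runs in O(n) time where n is the total number of elements.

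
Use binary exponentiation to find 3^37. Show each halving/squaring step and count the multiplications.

Computing 3^37 by squaring (build up from 3^1; each line after the first costs one multiplication):

3^1 = 3
3^2 = (3^1)^2 = 3^2 = 9
3^4 = (3^2)^2 = 9^2 = 81
3^8 = (3^4)^2 = 81^2 = 6561
3^9 = 3 * 3^8 = 3 * 6561 = 19683
3^18 = (3^9)^2 = 19683^2 = 387420489
3^36 = (3^18)^2 = 387420489^2 = 150094635296999121
3^37 = 3 * 3^36 = 3 * 150094635296999121 = 450283905890997363

Result: 450283905890997363
Multiplications needed: 7 (7 lines after 3^1)

3^37 = 450283905890997363. Using exponentiation by squaring, this requires 7 multiplications. The key idea: if the exponent is even, square the half-power; if odd, multiply by the base once.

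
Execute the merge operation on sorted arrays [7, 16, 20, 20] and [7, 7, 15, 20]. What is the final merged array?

Merging process:

Compare 7 vs 7: take 7 from left. Merged: [7]
Compare 16 vs 7: take 7 from right. Merged: [7, 7]
Compare 16 vs 7: take 7 from right. Merged: [7, 7, 7]
Compare 16 vs 15: take 15 from right. Merged: [7, 7, 7, 15]
Compare 16 vs 20: take 16 from left. Merged: [7, 7, 7, 15, 16]
Compare 20 vs 20: take 20 from left. Merged: [7, 7, 7, 15, 16, 20]
Compare 20 vs 20: take 20 from left. Merged: [7, 7, 7, 15, 16, 20, 20]
Append remaining from right: [20]. Merged: [7, 7, 7, 15, 16, 20, 20, 20]

Final merged array: [7, 7, 7, 15, 16, 20, 20, 20]
Total comparisons: 7

The merged array is [7, 7, 7, 15, 16, 20, 20, 20], requiring 7 comparisons. The merge step runs in O(n) time where n is the total number of elements.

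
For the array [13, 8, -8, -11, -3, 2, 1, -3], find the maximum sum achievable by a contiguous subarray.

Using Kadane's algorithm on [13, 8, -8, -11, -3, 2, 1, -3]:

Scanning through the array:
Position 1 (value 8): max_ending_here = 21, max_so_far = 21
Position 2 (value -8): max_ending_here = 13, max_so_far = 21
Position 3 (value -11): max_ending_here = 2, max_so_far = 21
Position 4 (value -3): max_ending_here = -1, max_so_far = 21
Position 5 (value 2): max_ending_here = 2, max_so_far = 21
Position 6 (value 1): max_ending_here = 3, max_so_far = 21
Position 7 (value -3): max_ending_here = 0, max_so_far = 21

Maximum subarray: [13, 8]
Maximum sum: 21

The maximum subarray is [13, 8] with sum 21. This subarray runs from index 0 to index 1.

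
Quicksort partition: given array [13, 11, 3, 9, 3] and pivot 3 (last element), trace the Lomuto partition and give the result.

Lomuto partition with pivot = 3:

Initial array: [13, 11, 3, 9, 3]

arr[0]=13 > 3: no swap
arr[1]=11 > 3: no swap
arr[2]=3 <= 3: swap with position 0, array becomes [3, 11, 13, 9, 3]
arr[3]=9 > 3: no swap

Place pivot at position 1: [3, 3, 13, 9, 11]
Pivot position: 1

After partitioning with pivot 3, the array becomes [3, 3, 13, 9, 11]. The pivot is placed at index 1. All elements to the left of the pivot are <= 3, and all elements to the right are > 3.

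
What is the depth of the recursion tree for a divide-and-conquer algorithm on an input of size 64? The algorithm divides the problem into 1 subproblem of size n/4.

For divide and conquer with division factor 4:

Problem sizes at each level:
Level 0: 64
Level 1: 16
Level 2: 4
Level 3: 1

The root is level 0 and the size-1 base case is level 3 (the tree spans levels 0 through 3, i.e. 4 levels counting the root), so the depth is the number of divisions: log_4(64) = 3

The recursion tree depth is log_4(64) = 3. At each level, the problem size is divided by 4, so it takes 3 divisions to reduce to a base case of size 1. The algorithm makes 1 recursive call at each level.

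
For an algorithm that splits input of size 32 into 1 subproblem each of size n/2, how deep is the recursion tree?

For divide and conquer with division factor 2:

Problem sizes at each level:
Level 0: 32
Level 1: 16
Level 2: 8
Level 3: 4
Level 4: 2
Level 5: 1

The root is level 0 and the size-1 base case is level 5 (the tree spans levels 0 through 5, i.e. 6 levels counting the root), so the depth is the number of divisions: log_2(32) = 5

The recursion tree depth is log_2(32) = 5. At each level, the problem size is divided by 2, so it takes 5 divisions to reduce to a base case of size 1. The algorithm makes 1 recursive call at each level.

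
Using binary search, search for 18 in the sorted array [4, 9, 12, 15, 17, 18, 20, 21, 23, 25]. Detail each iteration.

Binary search for 18 in [4, 9, 12, 15, 17, 18, 20, 21, 23, 25]:

lo=0, hi=9, mid=4, arr[mid]=17 -> 17 < 18, search right half
lo=5, hi=9, mid=7, arr[mid]=21 -> 21 > 18, search left half
lo=5, hi=6, mid=5, arr[mid]=18 -> Found target at index 5!

Binary search finds 18 at index 5 after 3 comparisons. The search repeatedly halves the search space by comparing with the middle element.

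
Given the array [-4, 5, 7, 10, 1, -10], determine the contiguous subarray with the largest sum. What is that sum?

Using Kadane's algorithm on [-4, 5, 7, 10, 1, -10]:

Scanning through the array:
Position 1 (value 5): max_ending_here = 5, max_so_far = 5
Position 2 (value 7): max_ending_here = 12, max_so_far = 12
Position 3 (value 10): max_ending_here = 22, max_so_far = 22
Position 4 (value 1): max_ending_here = 23, max_so_far = 23
Position 5 (value -10): max_ending_here = 13, max_so_far = 23

Maximum subarray: [5, 7, 10, 1]
Maximum sum: 23

The maximum subarray is [5, 7, 10, 1] with sum 23. This subarray runs from index 1 to index 4.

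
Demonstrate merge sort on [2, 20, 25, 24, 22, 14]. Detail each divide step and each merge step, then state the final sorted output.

Merge sort trace:

Split: [2, 20, 25, 24, 22, 14] -> [2, 20, 25] and [24, 22, 14]
  Split: [2, 20, 25] -> [2] and [20, 25]
    Split: [20, 25] -> [20] and [25]
    Merge: [20] + [25] -> [20, 25]
  Merge: [2] + [20, 25] -> [2, 20, 25]
  Split: [24, 22, 14] -> [24] and [22, 14]
    Split: [22, 14] -> [22] and [14]
    Merge: [22] + [14] -> [14, 22]
  Merge: [24] + [14, 22] -> [14, 22, 24]
Merge: [2, 20, 25] + [14, 22, 24] -> [2, 14, 20, 22, 24, 25]

Final sorted array: [2, 14, 20, 22, 24, 25]

The merge sort proceeds by recursively splitting the array and merging sorted halves.
After all merges, the sorted array is [2, 14, 20, 22, 24, 25].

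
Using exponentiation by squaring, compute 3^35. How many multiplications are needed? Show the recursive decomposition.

Computing 3^35 by squaring (build up from 3^1; each line after the first costs one multiplication):

3^1 = 3
3^2 = (3^1)^2 = 3^2 = 9
3^4 = (3^2)^2 = 9^2 = 81
3^8 = (3^4)^2 = 81^2 = 6561
3^16 = (3^8)^2 = 6561^2 = 43046721
3^17 = 3 * 3^16 = 3 * 43046721 = 129140163
3^34 = (3^17)^2 = 129140163^2 = 16677181699666569
3^35 = 3 * 3^34 = 3 * 16677181699666569 = 50031545098999707

Result: 50031545098999707
Multiplications needed: 7 (7 lines after 3^1)

3^35 = 50031545098999707. Using exponentiation by squaring, this requires 7 multiplications. The key idea: if the exponent is even, square the half-power; if odd, multiply by the base once.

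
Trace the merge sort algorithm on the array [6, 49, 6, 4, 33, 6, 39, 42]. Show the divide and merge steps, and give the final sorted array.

Merge sort trace:

Split: [6, 49, 6, 4, 33, 6, 39, 42] -> [6, 49, 6, 4] and [33, 6, 39, 42]
  Split: [6, 49, 6, 4] -> [6, 49] and [6, 4]
    Split: [6, 49] -> [6] and [49]
    Merge: [6] + [49] -> [6, 49]
    Split: [6, 4] -> [6] and [4]
    Merge: [6] + [4] -> [4, 6]
  Merge: [6, 49] + [4, 6] -> [4, 6, 6, 49]
  Split: [33, 6, 39, 42] -> [33, 6] and [39, 42]
    Split: [33, 6] -> [33] and [6]
    Merge: [33] + [6] -> [6, 33]
    Split: [39, 42] -> [39] and [42]
    Merge: [39] + [42] -> [39, 42]
  Merge: [6, 33] + [39, 42] -> [6, 33, 39, 42]
Merge: [4, 6, 6, 49] + [6, 33, 39, 42] -> [4, 6, 6, 6, 33, 39, 42, 49]

Final sorted array: [4, 6, 6, 6, 33, 39, 42, 49]

The merge sort proceeds by recursively splitting the array and merging sorted halves.
After all merges, the sorted array is [4, 6, 6, 6, 33, 39, 42, 49].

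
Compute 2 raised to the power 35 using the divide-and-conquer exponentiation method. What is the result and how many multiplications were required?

Computing 2^35 by squaring (build up from 2^1; each line after the first costs one multiplication):

2^1 = 2
2^2 = (2^1)^2 = 2^2 = 4
2^4 = (2^2)^2 = 4^2 = 16
2^8 = (2^4)^2 = 16^2 = 256
2^16 = (2^8)^2 = 256^2 = 65536
2^17 = 2 * 2^16 = 2 * 65536 = 131072
2^34 = (2^17)^2 = 131072^2 = 17179869184
2^35 = 2 * 2^34 = 2 * 17179869184 = 34359738368

Result: 34359738368
Multiplications needed: 7 (7 lines after 2^1)

2^35 = 34359738368. Using exponentiation by squaring, this requires 7 multiplications. The key idea: if the exponent is even, square the half-power; if odd, multiply by the base once.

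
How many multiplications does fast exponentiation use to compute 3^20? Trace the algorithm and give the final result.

Computing 3^20 by squaring (build up from 3^1; each line after the first costs one multiplication):

3^1 = 3
3^2 = (3^1)^2 = 3^2 = 9
3^4 = (3^2)^2 = 9^2 = 81
3^5 = 3 * 3^4 = 3 * 81 = 243
3^10 = (3^5)^2 = 243^2 = 59049
3^20 = (3^10)^2 = 59049^2 = 3486784401

Result: 3486784401
Multiplications needed: 5 (5 lines after 3^1)

3^20 = 3486784401. Using exponentiation by squaring, this requires 5 multiplications. The key idea: if the exponent is even, square the half-power; if odd, multiply by the base once.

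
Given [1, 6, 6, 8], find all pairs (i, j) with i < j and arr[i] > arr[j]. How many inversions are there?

Finding inversions in [1, 6, 6, 8]:


Total inversions: 0

The array has 0 inversions. It is already sorted.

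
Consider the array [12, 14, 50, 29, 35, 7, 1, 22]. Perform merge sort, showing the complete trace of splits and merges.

Merge sort trace:

Split: [12, 14, 50, 29, 35, 7, 1, 22] -> [12, 14, 50, 29] and [35, 7, 1, 22]
  Split: [12, 14, 50, 29] -> [12, 14] and [50, 29]
    Split: [12, 14] -> [12] and [14]
    Merge: [12] + [14] -> [12, 14]
    Split: [50, 29] -> [50] and [29]
    Merge: [50] + [29] -> [29, 50]
  Merge: [12, 14] + [29, 50] -> [12, 14, 29, 50]
  Split: [35, 7, 1, 22] -> [35, 7] and [1, 22]
    Split: [35, 7] -> [35] and [7]
    Merge: [35] + [7] -> [7, 35]
    Split: [1, 22] -> [1] and [22]
    Merge: [1] + [22] -> [1, 22]
  Merge: [7, 35] + [1, 22] -> [1, 7, 22, 35]
Merge: [12, 14, 29, 50] + [1, 7, 22, 35] -> [1, 7, 12, 14, 22, 29, 35, 50]

Final sorted array: [1, 7, 12, 14, 22, 29, 35, 50]

The merge sort proceeds by recursively splitting the array and merging sorted halves.
After all merges, the sorted array is [1, 7, 12, 14, 22, 29, 35, 50].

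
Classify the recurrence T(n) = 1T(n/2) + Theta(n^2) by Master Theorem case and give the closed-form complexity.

Master Theorem for T(n) = 1T(n/2) + O(n^2):

a = 1, b = 2, c = 2
log_b(a) = log_2(1) = 0.0000

Case 3: c = 2 > log_2(1) = 0.0000
T(n) = O(n^2) = O(n^2)

For T(n) = 1T(n/2) + O(n^2): log_2(1) = 0.0000. This is Case 3 of the Master Theorem (c > log_b(a), work dominated by root), giving O(n^2).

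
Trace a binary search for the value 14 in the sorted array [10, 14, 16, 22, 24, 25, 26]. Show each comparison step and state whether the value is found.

Binary search for 14 in [10, 14, 16, 22, 24, 25, 26]:

lo=0, hi=6, mid=3, arr[mid]=22 -> 22 > 14, search left half
lo=0, hi=2, mid=1, arr[mid]=14 -> Found target at index 1!

Binary search finds 14 at index 1 after 2 comparisons. The search repeatedly halves the search space by comparing with the middle element.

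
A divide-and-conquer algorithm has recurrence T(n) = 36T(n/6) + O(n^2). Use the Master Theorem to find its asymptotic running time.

Master Theorem for T(n) = 36T(n/6) + O(n^2):

a = 36, b = 6, c = 2
log_b(a) = log_6(36) = 2.0000

Case 2: c = 2 = log_6(36) = 2.0000
T(n) = O(n^2 log n) = O(n^2 log n)

For T(n) = 36T(n/6) + O(n^2): log_6(36) = 2.0000. This is Case 2 of the Master Theorem (c = log_b(a), equal work at all levels), giving O(n^2 log n).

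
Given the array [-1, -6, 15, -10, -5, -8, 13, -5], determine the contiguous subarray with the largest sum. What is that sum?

Using Kadane's algorithm on [-1, -6, 15, -10, -5, -8, 13, -5]:

Scanning through the array:
Position 1 (value -6): max_ending_here = -6, max_so_far = -1
Position 2 (value 15): max_ending_here = 15, max_so_far = 15
Position 3 (value -10): max_ending_here = 5, max_so_far = 15
Position 4 (value -5): max_ending_here = 0, max_so_far = 15
Position 5 (value -8): max_ending_here = -8, max_so_far = 15
Position 6 (value 13): max_ending_here = 13, max_so_far = 15
Position 7 (value -5): max_ending_here = 8, max_so_far = 15

Maximum subarray: [15]
Maximum sum: 15

The maximum subarray is [15] with sum 15. This subarray runs from index 2 to index 2.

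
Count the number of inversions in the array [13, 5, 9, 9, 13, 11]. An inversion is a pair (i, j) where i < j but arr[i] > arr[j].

Finding inversions in [13, 5, 9, 9, 13, 11]:

(0, 1): arr[0]=13 > arr[1]=5
(0, 2): arr[0]=13 > arr[2]=9
(0, 3): arr[0]=13 > arr[3]=9
(0, 5): arr[0]=13 > arr[5]=11
(4, 5): arr[4]=13 > arr[5]=11

Total inversions: 5

The array has 5 inversion(s): (0,1), (0,2), (0,3), (0,5), (4,5). Each pair (i,j) satisfies i < j and arr[i] > arr[j].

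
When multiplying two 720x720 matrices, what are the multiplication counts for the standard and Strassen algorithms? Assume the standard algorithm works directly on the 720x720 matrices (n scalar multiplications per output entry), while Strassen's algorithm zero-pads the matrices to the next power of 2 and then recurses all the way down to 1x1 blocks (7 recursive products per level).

Matrix multiplication for 720x720 matrices:

Strassen's algorithm requires power-of-2 dimensions. Pad 720x720 to 1024x1024 (next power of 2).

Standard algorithm: 720^3 = 373248000 multiplications
Strassen's algorithm: 7^(log2(1024)) = 7^10 = 282475249 multiplications
Savings: 373248000 - 282475249 = 90772751 multiplications

Standard: 373248000 multiplications (720^3). Strassen: 282475249 multiplications (7^10, after padding to 1024x1024). Strassen reduces 8 recursive multiplications to 7 at each level.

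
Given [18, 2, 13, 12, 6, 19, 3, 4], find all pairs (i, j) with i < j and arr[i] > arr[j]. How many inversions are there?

Finding inversions in [18, 2, 13, 12, 6, 19, 3, 4]:

(0, 1): arr[0]=18 > arr[1]=2
(0, 2): arr[0]=18 > arr[2]=13
(0, 3): arr[0]=18 > arr[3]=12
(0, 4): arr[0]=18 > arr[4]=6
(0, 6): arr[0]=18 > arr[6]=3
(0, 7): arr[0]=18 > arr[7]=4
(2, 3): arr[2]=13 > arr[3]=12
(2, 4): arr[2]=13 > arr[4]=6
(2, 6): arr[2]=13 > arr[6]=3
(2, 7): arr[2]=13 > arr[7]=4
(3, 4): arr[3]=12 > arr[4]=6
(3, 6): arr[3]=12 > arr[6]=3
(3, 7): arr[3]=12 > arr[7]=4
(4, 6): arr[4]=6 > arr[6]=3
(4, 7): arr[4]=6 > arr[7]=4
(5, 6): arr[5]=19 > arr[6]=3
(5, 7): arr[5]=19 > arr[7]=4

Total inversions: 17

The array has 17 inversion(s): (0,1), (0,2), (0,3), (0,4), (0,6), (0,7), (2,3), (2,4), (2,6), (2,7), (3,4), (3,6), (3,7), (4,6), (4,7), (5,6), (5,7). Each pair (i,j) satisfies i < j and arr[i] > arr[j].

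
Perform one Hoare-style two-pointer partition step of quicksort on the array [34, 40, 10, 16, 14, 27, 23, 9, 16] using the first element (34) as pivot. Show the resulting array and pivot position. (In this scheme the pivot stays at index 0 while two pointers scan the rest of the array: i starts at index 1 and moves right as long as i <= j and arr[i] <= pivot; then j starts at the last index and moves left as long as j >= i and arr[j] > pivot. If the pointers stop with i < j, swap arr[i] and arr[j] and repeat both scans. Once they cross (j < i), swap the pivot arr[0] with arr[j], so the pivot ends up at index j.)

Hoare-style two-pointer partition with pivot = 34:

Initial array: [34, 40, 10, 16, 14, 27, 23, 9, 16]

Pointers start at i = 1, j = 8.
i stops at index 1 (arr[1]=40 > 34), j stops at index 8 (arr[8]=16 <= 34): swap arr[1] and arr[8], array becomes [34, 16, 10, 16, 14, 27, 23, 9, 40]
i ends at 8, j ends at 7: the pointers have crossed (j < i), so scanning stops.

Swap pivot arr[0] with arr[7] to place pivot at position 7: [9, 16, 10, 16, 14, 27, 23, 34, 40]
Pivot position: 7

After partitioning with pivot 34, the array becomes [9, 16, 10, 16, 14, 27, 23, 34, 40]. The pivot is placed at index 7. All elements to the left of the pivot are <= 34, and all elements to the right are > 34.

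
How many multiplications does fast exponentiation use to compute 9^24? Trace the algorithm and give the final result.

Computing 9^24 by squaring (build up from 9^1; each line after the first costs one multiplication):

9^1 = 9
9^2 = (9^1)^2 = 9^2 = 81
9^3 = 9 * 9^2 = 9 * 81 = 729
9^6 = (9^3)^2 = 729^2 = 531441
9^12 = (9^6)^2 = 531441^2 = 282429536481
9^24 = (9^12)^2 = 282429536481^2 = 79766443076872509863361

Result: 79766443076872509863361
Multiplications needed: 5 (5 lines after 9^1)

9^24 = 79766443076872509863361. Using exponentiation by squaring, this requires 5 multiplications. The key idea: if the exponent is even, square the half-power; if odd, multiply by the base once.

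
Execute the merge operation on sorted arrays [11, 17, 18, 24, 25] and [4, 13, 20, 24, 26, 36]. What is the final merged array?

Merging process:

Compare 11 vs 4: take 4 from right. Merged: [4]
Compare 11 vs 13: take 11 from left. Merged: [4, 11]
Compare 17 vs 13: take 13 from right. Merged: [4, 11, 13]
Compare 17 vs 20: take 17 from left. Merged: [4, 11, 13, 17]
Compare 18 vs 20: take 18 from left. Merged: [4, 11, 13, 17, 18]
Compare 24 vs 20: take 20 from right. Merged: [4, 11, 13, 17, 18, 20]
Compare 24 vs 24: take 24 from left. Merged: [4, 11, 13, 17, 18, 20, 24]
Compare 25 vs 24: take 24 from right. Merged: [4, 11, 13, 17, 18, 20, 24, 24]
Compare 25 vs 26: take 25 from left. Merged: [4, 11, 13, 17, 18, 20, 24, 24, 25]
Append remaining from right: [26, 36]. Merged: [4, 11, 13, 17, 18, 20, 24, 24, 25, 26, 36]

Final merged array: [4, 11, 13, 17, 18, 20, 24, 24, 25, 26, 36]
Total comparisons: 9

The merged array is [4, 11, 13, 17, 18, 20, 24, 24, 25, 26, 36], requiring 9 comparisons. The merge step runs in O(n) time where n is the total number of elements.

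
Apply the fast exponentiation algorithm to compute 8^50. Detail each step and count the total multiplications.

Computing 8^50 by squaring (build up from 8^1; each line after the first costs one multiplication):

8^1 = 8
8^2 = (8^1)^2 = 8^2 = 64
8^3 = 8 * 8^2 = 8 * 64 = 512
8^6 = (8^3)^2 = 512^2 = 262144
8^12 = (8^6)^2 = 262144^2 = 68719476736
8^24 = (8^12)^2 = 68719476736^2 = 4722366482869645213696
8^25 = 8 * 8^24 = 8 * 4722366482869645213696 = 37778931862957161709568
8^50 = (8^25)^2 = 37778931862957161709568^2 = 1427247692705959881058285969449495136382746624

Result: 1427247692705959881058285969449495136382746624
Multiplications needed: 7 (7 lines after 8^1)

8^50 = 1427247692705959881058285969449495136382746624. Using exponentiation by squaring, this requires 7 multiplications. The key idea: if the exponent is even, square the half-power; if odd, multiply by the base once.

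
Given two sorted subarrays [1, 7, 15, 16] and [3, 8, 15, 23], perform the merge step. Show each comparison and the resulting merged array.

Merging process:

Compare 1 vs 3: take 1 from left. Merged: [1]
Compare 7 vs 3: take 3 from right. Merged: [1, 3]
Compare 7 vs 8: take 7 from left. Merged: [1, 3, 7]
Compare 15 vs 8: take 8 from right. Merged: [1, 3, 7, 8]
Compare 15 vs 15: take 15 from left. Merged: [1, 3, 7, 8, 15]
Compare 16 vs 15: take 15 from right. Merged: [1, 3, 7, 8, 15, 15]
Compare 16 vs 23: take 16 from left. Merged: [1, 3, 7, 8, 15, 15, 16]
Append remaining from right: [23]. Merged: [1, 3, 7, 8, 15, 15, 16, 23]

Final merged array: [1, 3, 7, 8, 15, 15, 16, 23]
Total comparisons: 7

The merged array is [1, 3, 7, 8, 15, 15, 16, 23], requiring 7 comparisons. The merge step runs in O(n) time where n is the total number of elements.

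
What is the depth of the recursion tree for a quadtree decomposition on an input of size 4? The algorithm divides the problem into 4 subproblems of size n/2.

For divide and conquer with division factor 2:

Problem sizes at each level:
Level 0: 4
Level 1: 2
Level 2: 1

The root is level 0 and the size-1 base case is level 2 (the tree spans levels 0 through 2, i.e. 3 levels counting the root), so the depth is the number of divisions: log_2(4) = 2

The recursion tree depth is log_2(4) = 2. At each level, the problem size is divided by 2, so it takes 2 divisions to reduce to a base case of size 1. The algorithm makes 4 recursive calls at each level.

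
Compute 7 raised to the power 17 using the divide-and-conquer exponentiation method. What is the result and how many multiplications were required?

Computing 7^17 by squaring (build up from 7^1; each line after the first costs one multiplication):

7^1 = 7
7^2 = (7^1)^2 = 7^2 = 49
7^4 = (7^2)^2 = 49^2 = 2401
7^8 = (7^4)^2 = 2401^2 = 5764801
7^16 = (7^8)^2 = 5764801^2 = 33232930569601
7^17 = 7 * 7^16 = 7 * 33232930569601 = 232630513987207

Result: 232630513987207
Multiplications needed: 5 (5 lines after 7^1)

7^17 = 232630513987207. Using exponentiation by squaring, this requires 5 multiplications. The key idea: if the exponent is even, square the half-power; if odd, multiply by the base once.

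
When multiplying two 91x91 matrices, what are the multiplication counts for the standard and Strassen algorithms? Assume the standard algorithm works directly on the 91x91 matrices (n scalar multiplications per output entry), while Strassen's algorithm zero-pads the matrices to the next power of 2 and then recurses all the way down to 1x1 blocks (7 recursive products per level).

Matrix multiplication for 91x91 matrices:

Strassen's algorithm requires power-of-2 dimensions. Pad 91x91 to 128x128 (next power of 2).

Standard algorithm: 91^3 = 753571 multiplications
Strassen's algorithm: 7^(log2(128)) = 7^7 = 823543 multiplications
Difference: 753571 - 823543 = -69972 (Strassen uses MORE here due to padding overhead — for small or just-over-power-of-2 n, padding can outweigh the per-level savings)

Standard: 753571 multiplications (91^3). Strassen: 823543 multiplications (7^7, after padding to 128x128). Strassen reduces 8 recursive multiplications to 7 at each level.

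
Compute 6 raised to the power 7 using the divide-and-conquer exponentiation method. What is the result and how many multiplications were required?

Computing 6^7 by squaring (build up from 6^1; each line after the first costs one multiplication):

6^1 = 6
6^2 = (6^1)^2 = 6^2 = 36
6^3 = 6 * 6^2 = 6 * 36 = 216
6^6 = (6^3)^2 = 216^2 = 46656
6^7 = 6 * 6^6 = 6 * 46656 = 279936

Result: 279936
Multiplications needed: 4 (4 lines after 6^1)

6^7 = 279936. Using exponentiation by squaring, this requires 4 multiplications. The key idea: if the exponent is even, square the half-power; if odd, multiply by the base once.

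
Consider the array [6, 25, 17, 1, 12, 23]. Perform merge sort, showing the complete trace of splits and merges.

Merge sort trace:

Split: [6, 25, 17, 1, 12, 23] -> [6, 25, 17] and [1, 12, 23]
  Split: [6, 25, 17] -> [6] and [25, 17]
    Split: [25, 17] -> [25] and [17]
    Merge: [25] + [17] -> [17, 25]
  Merge: [6] + [17, 25] -> [6, 17, 25]
  Split: [1, 12, 23] -> [1] and [12, 23]
    Split: [12, 23] -> [12] and [23]
    Merge: [12] + [23] -> [12, 23]
  Merge: [1] + [12, 23] -> [1, 12, 23]
Merge: [6, 17, 25] + [1, 12, 23] -> [1, 6, 12, 17, 23, 25]

Final sorted array: [1, 6, 12, 17, 23, 25]

The merge sort proceeds by recursively splitting the array and merging sorted halves.
After all merges, the sorted array is [1, 6, 12, 17, 23, 25].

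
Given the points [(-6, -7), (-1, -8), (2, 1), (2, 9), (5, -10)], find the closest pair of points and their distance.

Computing all pairwise distances among 5 points:

d((-6, -7), (-1, -8)) = 5.099 <-- minimum
d((-6, -7), (2, 1)) = 11.3137
d((-6, -7), (2, 9)) = 17.8885
d((-6, -7), (5, -10)) = 11.4018
d((-1, -8), (2, 1)) = 9.4868
d((-1, -8), (2, 9)) = 17.2627
d((-1, -8), (5, -10)) = 6.3246
d((2, 1), (2, 9)) = 8.0
d((2, 1), (5, -10)) = 11.4018
d((2, 9), (5, -10)) = 19.2354

Closest pair: (-6, -7) and (-1, -8) with distance 5.099

The closest pair is (-6, -7) and (-1, -8) with Euclidean distance 5.099. For 5 points, brute-force pairwise comparison is shown above. For large n, the divide-and-conquer algorithm (sort by x, recurse on halves, check the dividing strip) achieves O(n log n).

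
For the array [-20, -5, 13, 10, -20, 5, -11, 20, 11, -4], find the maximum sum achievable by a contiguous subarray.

Using Kadane's algorithm on [-20, -5, 13, 10, -20, 5, -11, 20, 11, -4]:

Scanning through the array:
Position 1 (value -5): max_ending_here = -5, max_so_far = -5
Position 2 (value 13): max_ending_here = 13, max_so_far = 13
Position 3 (value 10): max_ending_here = 23, max_so_far = 23
Position 4 (value -20): max_ending_here = 3, max_so_far = 23
Position 5 (value 5): max_ending_here = 8, max_so_far = 23
Position 6 (value -11): max_ending_here = -3, max_so_far = 23
Position 7 (value 20): max_ending_here = 20, max_so_far = 23
Position 8 (value 11): max_ending_here = 31, max_so_far = 31
Position 9 (value -4): max_ending_here = 27, max_so_far = 31

Maximum subarray: [20, 11]
Maximum sum: 31

The maximum subarray is [20, 11] with sum 31. This subarray runs from index 7 to index 8.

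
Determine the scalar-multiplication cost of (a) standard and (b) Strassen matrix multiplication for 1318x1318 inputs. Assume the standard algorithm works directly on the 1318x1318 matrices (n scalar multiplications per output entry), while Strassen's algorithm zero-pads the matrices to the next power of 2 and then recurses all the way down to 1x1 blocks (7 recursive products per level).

Matrix multiplication for 1318x1318 matrices:

Strassen's algorithm requires power-of-2 dimensions. Pad 1318x1318 to 2048x2048 (next power of 2).

Standard algorithm: 1318^3 = 2289529432 multiplications
Strassen's algorithm: 7^(log2(2048)) = 7^11 = 1977326743 multiplications
Savings: 2289529432 - 1977326743 = 312202689 multiplications

Standard: 2289529432 multiplications (1318^3). Strassen: 1977326743 multiplications (7^11, after padding to 2048x2048). Strassen reduces 8 recursive multiplications to 7 at each level.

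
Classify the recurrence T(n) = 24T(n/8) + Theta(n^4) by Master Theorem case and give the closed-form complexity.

Master Theorem for T(n) = 24T(n/8) + O(n^4):

a = 24, b = 8, c = 4
log_b(a) = log_8(24) = 1.5283

Case 3: c = 4 > log_8(24) = 1.5283
T(n) = O(n^4) = O(n^4)

For T(n) = 24T(n/8) + O(n^4): log_8(24) = 1.5283. This is Case 3 of the Master Theorem (c > log_b(a), work dominated by root), giving O(n^4).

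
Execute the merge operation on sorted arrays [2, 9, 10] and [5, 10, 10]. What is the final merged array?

Merging process:

Compare 2 vs 5: take 2 from left. Merged: [2]
Compare 9 vs 5: take 5 from right. Merged: [2, 5]
Compare 9 vs 10: take 9 from left. Merged: [2, 5, 9]
Compare 10 vs 10: take 10 from left. Merged: [2, 5, 9, 10]
Append remaining from right: [10, 10]. Merged: [2, 5, 9, 10, 10, 10]

Final merged array: [2, 5, 9, 10, 10, 10]
Total comparisons: 4

The merged array is [2, 5, 9, 10, 10, 10], requiring 4 comparisons. The merge step runs in O(n) time where n is the total number of elements.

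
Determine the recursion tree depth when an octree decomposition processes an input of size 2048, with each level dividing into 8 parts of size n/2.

For divide and conquer with division factor 2:

Problem sizes at each level:
Level 0: 2048
Level 1: 1024
Level 2: 512
Level 3: 256
Level 4: 128
Level 5: 64
Level 6: 32
Level 7: 16
Level 8: 8
Level 9: 4
Level 10: 2
Level 11: 1

The root is level 0 and the size-1 base case is level 11 (the tree spans levels 0 through 11, i.e. 12 levels counting the root), so the depth is the number of divisions: log_2(2048) = 11

The recursion tree depth is log_2(2048) = 11. At each level, the problem size is divided by 2, so it takes 11 divisions to reduce to a base case of size 1. The algorithm makes 8 recursive calls at each level.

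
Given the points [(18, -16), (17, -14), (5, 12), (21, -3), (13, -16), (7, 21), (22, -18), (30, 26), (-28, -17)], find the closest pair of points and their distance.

Computing all pairwise distances among 9 points:

d((18, -16), (17, -14)) = 2.2361 <-- minimum
d((18, -16), (5, 12)) = 30.8707
d((18, -16), (21, -3)) = 13.3417
d((18, -16), (13, -16)) = 5.0
d((18, -16), (7, 21)) = 38.6005
d((18, -16), (22, -18)) = 4.4721
d((18, -16), (30, 26)) = 43.6807
d((18, -16), (-28, -17)) = 46.0109
d((17, -14), (5, 12)) = 28.6356
d((17, -14), (21, -3)) = 11.7047
d((17, -14), (13, -16)) = 4.4721
d((17, -14), (7, 21)) = 36.4005
d((17, -14), (22, -18)) = 6.4031
d((17, -14), (30, 26)) = 42.0595
d((17, -14), (-28, -17)) = 45.0999
d((5, 12), (21, -3)) = 21.9317
d((5, 12), (13, -16)) = 29.1204
d((5, 12), (7, 21)) = 9.2195
d((5, 12), (22, -18)) = 34.4819
d((5, 12), (30, 26)) = 28.6531
d((5, 12), (-28, -17)) = 43.9318
d((21, -3), (13, -16)) = 15.2643
d((21, -3), (7, 21)) = 27.7849
d((21, -3), (22, -18)) = 15.0333
d((21, -3), (30, 26)) = 30.3645
d((21, -3), (-28, -17)) = 50.9608
d((13, -16), (7, 21)) = 37.4833
d((13, -16), (22, -18)) = 9.2195
d((13, -16), (30, 26)) = 45.31
d((13, -16), (-28, -17)) = 41.0122
d((7, 21), (22, -18)) = 41.7852
d((7, 21), (30, 26)) = 23.5372
d((7, 21), (-28, -17)) = 51.6624
d((22, -18), (30, 26)) = 44.7214
d((22, -18), (-28, -17)) = 50.01
d((30, 26), (-28, -17)) = 72.2011

Closest pair: (18, -16) and (17, -14) with distance 2.2361

The closest pair is (18, -16) and (17, -14) with Euclidean distance 2.2361. For 9 points, brute-force pairwise comparison is shown above. For large n, the divide-and-conquer algorithm (sort by x, recurse on halves, check the dividing strip) achieves O(n log n).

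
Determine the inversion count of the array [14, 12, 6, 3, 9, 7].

Finding inversions in [14, 12, 6, 3, 9, 7]:

(0, 1): arr[0]=14 > arr[1]=12
(0, 2): arr[0]=14 > arr[2]=6
(0, 3): arr[0]=14 > arr[3]=3
(0, 4): arr[0]=14 > arr[4]=9
(0, 5): arr[0]=14 > arr[5]=7
(1, 2): arr[1]=12 > arr[2]=6
(1, 3): arr[1]=12 > arr[3]=3
(1, 4): arr[1]=12 > arr[4]=9
(1, 5): arr[1]=12 > arr[5]=7
(2, 3): arr[2]=6 > arr[3]=3
(4, 5): arr[4]=9 > arr[5]=7

Total inversions: 11

The array has 11 inversion(s): (0,1), (0,2), (0,3), (0,4), (0,5), (1,2), (1,3), (1,4), (1,5), (2,3), (4,5). Each pair (i,j) satisfies i < j and arr[i] > arr[j].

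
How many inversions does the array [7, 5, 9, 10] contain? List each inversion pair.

Finding inversions in [7, 5, 9, 10]:

(0, 1): arr[0]=7 > arr[1]=5

Total inversions: 1

The array has 1 inversion(s): (0,1). Each pair (i,j) satisfies i < j and arr[i] > arr[j].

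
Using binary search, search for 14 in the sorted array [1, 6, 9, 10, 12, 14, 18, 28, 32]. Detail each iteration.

Binary search for 14 in [1, 6, 9, 10, 12, 14, 18, 28, 32]:

lo=0, hi=8, mid=4, arr[mid]=12 -> 12 < 14, search right half
lo=5, hi=8, mid=6, arr[mid]=18 -> 18 > 14, search left half
lo=5, hi=5, mid=5, arr[mid]=14 -> Found target at index 5!

Binary search finds 14 at index 5 after 3 comparisons. The search repeatedly halves the search space by comparing with the middle element.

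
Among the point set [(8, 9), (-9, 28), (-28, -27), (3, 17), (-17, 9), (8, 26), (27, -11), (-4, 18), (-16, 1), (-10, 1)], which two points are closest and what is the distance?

Computing all pairwise distances among 10 points:

d((8, 9), (-9, 28)) = 25.4951
d((8, 9), (-28, -27)) = 50.9117
d((8, 9), (3, 17)) = 9.434
d((8, 9), (-17, 9)) = 25.0
d((8, 9), (8, 26)) = 17.0
d((8, 9), (27, -11)) = 27.5862
d((8, 9), (-4, 18)) = 15.0
d((8, 9), (-16, 1)) = 25.2982
d((8, 9), (-10, 1)) = 19.6977
d((-9, 28), (-28, -27)) = 58.1893
d((-9, 28), (3, 17)) = 16.2788
d((-9, 28), (-17, 9)) = 20.6155
d((-9, 28), (8, 26)) = 17.1172
d((-9, 28), (27, -11)) = 53.0754
d((-9, 28), (-4, 18)) = 11.1803
d((-9, 28), (-16, 1)) = 27.8927
d((-9, 28), (-10, 1)) = 27.0185
d((-28, -27), (3, 17)) = 53.8238
d((-28, -27), (-17, 9)) = 37.6431
d((-28, -27), (8, 26)) = 64.0703
d((-28, -27), (27, -11)) = 57.28
d((-28, -27), (-4, 18)) = 51.0
d((-28, -27), (-16, 1)) = 30.4631
d((-28, -27), (-10, 1)) = 33.2866
d((3, 17), (-17, 9)) = 21.5407
d((3, 17), (8, 26)) = 10.2956
d((3, 17), (27, -11)) = 36.8782
d((3, 17), (-4, 18)) = 7.0711
d((3, 17), (-16, 1)) = 24.8395
d((3, 17), (-10, 1)) = 20.6155
d((-17, 9), (8, 26)) = 30.2324
d((-17, 9), (27, -11)) = 48.3322
d((-17, 9), (-4, 18)) = 15.8114
d((-17, 9), (-16, 1)) = 8.0623
d((-17, 9), (-10, 1)) = 10.6301
d((8, 26), (27, -11)) = 41.5933
d((8, 26), (-4, 18)) = 14.4222
d((8, 26), (-16, 1)) = 34.6554
d((8, 26), (-10, 1)) = 30.8058
d((27, -11), (-4, 18)) = 42.45
d((27, -11), (-16, 1)) = 44.643
d((27, -11), (-10, 1)) = 38.8973
d((-4, 18), (-16, 1)) = 20.8087
d((-4, 18), (-10, 1)) = 18.0278
d((-16, 1), (-10, 1)) = 6.0 <-- minimum

Closest pair: (-16, 1) and (-10, 1) with distance 6.0

The closest pair is (-16, 1) and (-10, 1) with Euclidean distance 6.0. For 10 points, brute-force pairwise comparison is shown above. For large n, the divide-and-conquer algorithm (sort by x, recurse on halves, check the dividing strip) achieves O(n log n).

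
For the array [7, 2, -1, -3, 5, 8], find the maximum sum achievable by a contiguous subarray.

Using Kadane's algorithm on [7, 2, -1, -3, 5, 8]:

Scanning through the array:
Position 1 (value 2): max_ending_here = 9, max_so_far = 9
Position 2 (value -1): max_ending_here = 8, max_so_far = 9
Position 3 (value -3): max_ending_here = 5, max_so_far = 9
Position 4 (value 5): max_ending_here = 10, max_so_far = 10
Position 5 (value 8): max_ending_here = 18, max_so_far = 18

Maximum subarray: [7, 2, -1, -3, 5, 8]
Maximum sum: 18

The maximum subarray is [7, 2, -1, -3, 5, 8] with sum 18. This subarray runs from index 0 to index 5.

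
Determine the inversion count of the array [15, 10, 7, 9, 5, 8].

Finding inversions in [15, 10, 7, 9, 5, 8]:

(0, 1): arr[0]=15 > arr[1]=10
(0, 2): arr[0]=15 > arr[2]=7
(0, 3): arr[0]=15 > arr[3]=9
(0, 4): arr[0]=15 > arr[4]=5
(0, 5): arr[0]=15 > arr[5]=8
(1, 2): arr[1]=10 > arr[2]=7
(1, 3): arr[1]=10 > arr[3]=9
(1, 4): arr[1]=10 > arr[4]=5
(1, 5): arr[1]=10 > arr[5]=8
(2, 4): arr[2]=7 > arr[4]=5
(3, 4): arr[3]=9 > arr[4]=5
(3, 5): arr[3]=9 > arr[5]=8

Total inversions: 12

The array has 12 inversion(s): (0,1), (0,2), (0,3), (0,4), (0,5), (1,2), (1,3), (1,4), (1,5), (2,4), (3,4), (3,5). Each pair (i,j) satisfies i < j and arr[i] > arr[j].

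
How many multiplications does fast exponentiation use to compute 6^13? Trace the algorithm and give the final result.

Computing 6^13 by squaring (build up from 6^1; each line after the first costs one multiplication):

6^1 = 6
6^2 = (6^1)^2 = 6^2 = 36
6^3 = 6 * 6^2 = 6 * 36 = 216
6^6 = (6^3)^2 = 216^2 = 46656
6^12 = (6^6)^2 = 46656^2 = 2176782336
6^13 = 6 * 6^12 = 6 * 2176782336 = 13060694016

Result: 13060694016
Multiplications needed: 5 (5 lines after 6^1)

6^13 = 13060694016. Using exponentiation by squaring, this requires 5 multiplications. The key idea: if the exponent is even, square the half-power; if odd, multiply by the base once.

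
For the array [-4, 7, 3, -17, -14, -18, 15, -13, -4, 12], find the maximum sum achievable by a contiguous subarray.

Using Kadane's algorithm on [-4, 7, 3, -17, -14, -18, 15, -13, -4, 12]:

Scanning through the array:
Position 1 (value 7): max_ending_here = 7, max_so_far = 7
Position 2 (value 3): max_ending_here = 10, max_so_far = 10
Position 3 (value -17): max_ending_here = -7, max_so_far = 10
Position 4 (value -14): max_ending_here = -14, max_so_far = 10
Position 5 (value -18): max_ending_here = -18, max_so_far = 10
Position 6 (value 15): max_ending_here = 15, max_so_far = 15
Position 7 (value -13): max_ending_here = 2, max_so_far = 15
Position 8 (value -4): max_ending_here = -2, max_so_far = 15
Position 9 (value 12): max_ending_here = 12, max_so_far = 15

Maximum subarray: [15]
Maximum sum: 15

The maximum subarray is [15] with sum 15. This subarray runs from index 6 to index 6.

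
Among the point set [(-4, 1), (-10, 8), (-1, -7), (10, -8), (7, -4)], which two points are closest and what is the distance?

Computing all pairwise distances among 5 points:

d((-4, 1), (-10, 8)) = 9.2195
d((-4, 1), (-1, -7)) = 8.544
d((-4, 1), (10, -8)) = 16.6433
d((-4, 1), (7, -4)) = 12.083
d((-10, 8), (-1, -7)) = 17.4929
d((-10, 8), (10, -8)) = 25.6125
d((-10, 8), (7, -4)) = 20.8087
d((-1, -7), (10, -8)) = 11.0454
d((-1, -7), (7, -4)) = 8.544
d((10, -8), (7, -4)) = 5.0 <-- minimum

Closest pair: (10, -8) and (7, -4) with distance 5.0

The closest pair is (10, -8) and (7, -4) with Euclidean distance 5.0. For 5 points, brute-force pairwise comparison is shown above. For large n, the divide-and-conquer algorithm (sort by x, recurse on halves, check the dividing strip) achieves O(n log n).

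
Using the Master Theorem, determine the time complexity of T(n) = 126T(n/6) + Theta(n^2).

Master Theorem for T(n) = 126T(n/6) + O(n^2):

a = 126, b = 6, c = 2
log_b(a) = log_6(126) = 2.6992

Case 1: c = 2 < log_6(126) = 2.6992
T(n) = O(n^(log_6 126))

For T(n) = 126T(n/6) + O(n^2): log_6(126) = 2.6992. This is Case 1 of the Master Theorem (c < log_b(a), work dominated by leaves), giving O(n^(log_6 126)).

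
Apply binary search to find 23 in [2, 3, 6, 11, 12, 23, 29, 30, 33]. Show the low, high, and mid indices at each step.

Binary search for 23 in [2, 3, 6, 11, 12, 23, 29, 30, 33]:

lo=0, hi=8, mid=4, arr[mid]=12 -> 12 < 23, search right half
lo=5, hi=8, mid=6, arr[mid]=29 -> 29 > 23, search left half
lo=5, hi=5, mid=5, arr[mid]=23 -> Found target at index 5!

Binary search finds 23 at index 5 after 3 comparisons. The search repeatedly halves the search space by comparing with the middle element.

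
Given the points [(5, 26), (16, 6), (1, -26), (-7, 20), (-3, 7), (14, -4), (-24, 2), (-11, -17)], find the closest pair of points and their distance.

Computing all pairwise distances among 8 points:

d((5, 26), (16, 6)) = 22.8254
d((5, 26), (1, -26)) = 52.1536
d((5, 26), (-7, 20)) = 13.4164
d((5, 26), (-3, 7)) = 20.6155
d((5, 26), (14, -4)) = 31.3209
d((5, 26), (-24, 2)) = 37.6431
d((5, 26), (-11, -17)) = 45.8803
d((16, 6), (1, -26)) = 35.3412
d((16, 6), (-7, 20)) = 26.9258
d((16, 6), (-3, 7)) = 19.0263
d((16, 6), (14, -4)) = 10.198 <-- minimum
d((16, 6), (-24, 2)) = 40.1995
d((16, 6), (-11, -17)) = 35.4683
d((1, -26), (-7, 20)) = 46.6905
d((1, -26), (-3, 7)) = 33.2415
d((1, -26), (14, -4)) = 25.5539
d((1, -26), (-24, 2)) = 37.5366
d((1, -26), (-11, -17)) = 15.0
d((-7, 20), (-3, 7)) = 13.6015
d((-7, 20), (14, -4)) = 31.8904
d((-7, 20), (-24, 2)) = 24.7588
d((-7, 20), (-11, -17)) = 37.2156
d((-3, 7), (14, -4)) = 20.2485
d((-3, 7), (-24, 2)) = 21.587
d((-3, 7), (-11, -17)) = 25.2982
d((14, -4), (-24, 2)) = 38.4708
d((14, -4), (-11, -17)) = 28.178
d((-24, 2), (-11, -17)) = 23.0217

Closest pair: (16, 6) and (14, -4) with distance 10.198

The closest pair is (16, 6) and (14, -4) with Euclidean distance 10.198. For 8 points, brute-force pairwise comparison is shown above. For large n, the divide-and-conquer algorithm (sort by x, recurse on halves, check the dividing strip) achieves O(n log n).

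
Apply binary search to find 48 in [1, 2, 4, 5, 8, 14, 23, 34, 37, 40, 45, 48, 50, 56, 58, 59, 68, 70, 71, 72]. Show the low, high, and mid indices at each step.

Binary search for 48 in [1, 2, 4, 5, 8, 14, 23, 34, 37, 40, 45, 48, 50, 56, 58, 59, 68, 70, 71, 72]:

lo=0, hi=19, mid=9, arr[mid]=40 -> 40 < 48, search right half
lo=10, hi=19, mid=14, arr[mid]=58 -> 58 > 48, search left half
lo=10, hi=13, mid=11, arr[mid]=48 -> Found target at index 11!

Binary search finds 48 at index 11 after 3 comparisons. The search repeatedly halves the search space by comparing with the middle element.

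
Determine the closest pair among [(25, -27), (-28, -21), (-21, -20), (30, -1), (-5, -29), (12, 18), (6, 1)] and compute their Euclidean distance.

Computing all pairwise distances among 7 points:

d((25, -27), (-28, -21)) = 53.3385
d((25, -27), (-21, -20)) = 46.5296
d((25, -27), (30, -1)) = 26.4764
d((25, -27), (-5, -29)) = 30.0666
d((25, -27), (12, 18)) = 46.8402
d((25, -27), (6, 1)) = 33.8378
d((-28, -21), (-21, -20)) = 7.0711 <-- minimum
d((-28, -21), (30, -1)) = 61.3514
d((-28, -21), (-5, -29)) = 24.3516
d((-28, -21), (12, 18)) = 55.8659
d((-28, -21), (6, 1)) = 40.4969
d((-21, -20), (30, -1)) = 54.4243
d((-21, -20), (-5, -29)) = 18.3576
d((-21, -20), (12, 18)) = 50.3289
d((-21, -20), (6, 1)) = 34.2053
d((30, -1), (-5, -29)) = 44.8219
d((30, -1), (12, 18)) = 26.1725
d((30, -1), (6, 1)) = 24.0832
d((-5, -29), (12, 18)) = 49.98
d((-5, -29), (6, 1)) = 31.9531
d((12, 18), (6, 1)) = 18.0278

Closest pair: (-28, -21) and (-21, -20) with distance 7.0711

The closest pair is (-28, -21) and (-21, -20) with Euclidean distance 7.0711. For 7 points, brute-force pairwise comparison is shown above. For large n, the divide-and-conquer algorithm (sort by x, recurse on halves, check the dividing strip) achieves O(n log n).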